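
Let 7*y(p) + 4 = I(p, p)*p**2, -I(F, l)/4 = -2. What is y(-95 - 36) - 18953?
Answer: 659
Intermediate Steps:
I(F, l) = 8 (I(F, l) = -4*(-2) = 8)
y(p) = -4/7 + 8*p**2/7 (y(p) = -4/7 + (8*p**2)/7 = -4/7 + 8*p**2/7)
y(-95 - 36) - 18953 = (-4/7 + 8*(-95 - 36)**2/7) - 18953 = (-4/7 + (8/7)*(-131)**2) - 18953 = (-4/7 + (8/7)*17161) - 18953 = (-4/7 + 137288/7) - 18953 = 19612 - 18953 = 659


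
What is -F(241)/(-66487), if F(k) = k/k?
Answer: 1/66487 ≈ 1.5041e-5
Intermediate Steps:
F(k) = 1
-F(241)/(-66487) = -1/(-66487) = -(-1)/66487 = -1*(-1/66487) = 1/66487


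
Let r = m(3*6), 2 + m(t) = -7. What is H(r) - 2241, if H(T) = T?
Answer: -2250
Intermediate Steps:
m(t) = -9 (m(t) = -2 - 7 = -9)
r = -9
H(r) - 2241 = -9 - 2241 = -2250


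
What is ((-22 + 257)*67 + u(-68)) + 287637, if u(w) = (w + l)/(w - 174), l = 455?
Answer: 73418057/242 ≈ 3.0338e+5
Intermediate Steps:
u(w) = (455 + w)/(-174 + w) (u(w) = (w + 455)/(w - 174) = (455 + w)/(-174 + w))
((-22 + 257)*67 + u(-68)) + 287637 = ((-22 + 257)*67 + (455 - 68)/(-174 - 68)) + 287637 = (235*67 + 387/(-242)) + 287637 = (15745 - 1/242*387) + 287637 = (15745 - 387/242) + 287637 = 3809903/242 + 287637 = 73418057/242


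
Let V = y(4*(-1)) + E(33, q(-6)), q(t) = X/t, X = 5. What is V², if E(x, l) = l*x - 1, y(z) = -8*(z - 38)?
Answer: 378225/4 ≈ 94556.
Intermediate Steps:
q(t) = 5/t
y(z) = 304 - 8*z (y(z) = -8*(-38 + z) = 304 - 8*z)
E(x, l) = -1 + l*x
V = 615/2 (V = (304 - 32*(-1)) + (-1 + (5/(-6))*33) = (304 - 8*(-4)) + (-1 + (5*(-⅙))*33) = (304 + 32) + (-1 - ⅚*33) = 336 + (-1 - 55/2) = 336 - 57/2 = 615/2 ≈ 307.50)
V² = (615/2)² = 378225/4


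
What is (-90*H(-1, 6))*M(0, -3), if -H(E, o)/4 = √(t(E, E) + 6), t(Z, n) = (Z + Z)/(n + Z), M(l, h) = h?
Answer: -1080*√7 ≈ -2857.4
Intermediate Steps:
t(Z, n) = 2*Z/(Z + n) (t(Z, n) = (2*Z)/(Z + n) = 2*Z/(Z + n))
H(E, o) = -4*√7 (H(E, o) = -4*√(2*E/(E + E) + 6) = -4*√(2*E/((2*E)) + 6) = -4*√(2*E*(1/(2*E)) + 6) = -4*√(1 + 6) = -4*√7)
(-90*H(-1, 6))*M(0, -3) = -(-360)*√7*(-3) = (360*√7)*(-3) = -1080*√7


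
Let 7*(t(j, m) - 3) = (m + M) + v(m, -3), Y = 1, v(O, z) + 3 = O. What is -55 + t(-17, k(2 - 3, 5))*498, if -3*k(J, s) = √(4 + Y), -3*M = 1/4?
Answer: 17075/14 - 332*√5/7 ≈ 1113.6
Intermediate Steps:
v(O, z) = -3 + O
M = -1/12 (M = -⅓/4 = -⅓*¼ = -1/12 ≈ -0.083333)
k(J, s) = -√5/3 (k(J, s) = -√(4 + 1)/3 = -√5/3)
t(j, m) = 215/84 + 2*m/7 (t(j, m) = 3 + ((m - 1/12) + (-3 + m))/7 = 3 + ((-1/12 + m) + (-3 + m))/7 = 3 + (-37/12 + 2*m)/7 = 3 + (-37/84 + 2*m/7) = 215/84 + 2*m/7)
-55 + t(-17, k(2 - 3, 5))*498 = -55 + (215/84 + 2*(-√5/3)/7)*498 = -55 + (215/84 - 2*√5/21)*498 = -55 + (17845/14 - 332*√5/7) = 17075/14 - 332*√5/7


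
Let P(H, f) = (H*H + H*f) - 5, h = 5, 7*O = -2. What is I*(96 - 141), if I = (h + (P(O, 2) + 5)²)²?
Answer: -7122670245/5764801 ≈ -1235.5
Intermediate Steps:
O = -2/7 (O = (⅐)*(-2) = -2/7 ≈ -0.28571)
P(H, f) = -5 + H² + H*f (P(H, f) = (H² + H*f) - 5 = -5 + H² + H*f)
I = 158281561/5764801 (I = (5 + ((-5 + (-2/7)² - 2/7*2) + 5)²)² = (5 + ((-5 + 4/49 - 4/7) + 5)²)² = (5 + (-269/49 + 5)²)² = (5 + (-24/49)²)² = (5 + 576/2401)² = (12581/2401)² = 158281561/5764801 ≈ 27.457)
I*(96 - 141) = 158281561*(96 - 141)/5764801 = (158281561/5764801)*(-45) = -7122670245/5764801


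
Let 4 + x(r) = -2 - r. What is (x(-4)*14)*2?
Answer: -56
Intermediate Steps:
x(r) = -6 - r (x(r) = -4 + (-2 - r) = -6 - r)
(x(-4)*14)*2 = ((-6 - 1*(-4))*14)*2 = ((-6 + 4)*14)*2 = -2*14*2 = -28*2 = -56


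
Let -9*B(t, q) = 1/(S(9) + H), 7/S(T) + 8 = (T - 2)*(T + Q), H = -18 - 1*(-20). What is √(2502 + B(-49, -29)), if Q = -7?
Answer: 2*√2032221/57 ≈ 50.020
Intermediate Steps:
H = 2 (H = -18 + 20 = 2)
S(T) = 7/(-8 + (-7 + T)*(-2 + T)) (S(T) = 7/(-8 + (T - 2)*(T - 7)) = 7/(-8 + (-2 + T)*(-7 + T)) = 7/(-8 + (-7 + T)*(-2 + T)))
B(t, q) = -2/57 (B(t, q) = -1/(9*(7/(6 + 9² - 9*9) + 2)) = -1/(9*(7/(6 + 81 - 81) + 2)) = -1/(9*(7/6 + 2)) = -1/(9*19/6) = -⅑*6/19 = -2/57)
√(2502 + B(-49, -29)) = √(2502 - 2/57) = √(142612/57) = 2*√2032221/57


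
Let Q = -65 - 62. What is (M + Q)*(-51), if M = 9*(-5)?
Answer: 8772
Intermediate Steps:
M = -45
Q = -127
(M + Q)*(-51) = (-45 - 127)*(-51) = -172*(-51) = 8772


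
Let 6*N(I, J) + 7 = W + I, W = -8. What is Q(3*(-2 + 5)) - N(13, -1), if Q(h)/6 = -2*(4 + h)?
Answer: -467/3 ≈ -155.67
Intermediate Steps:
N(I, J) = -5/2 + I/6 (N(I, J) = -7/6 + (-8 + I)/6 = -7/6 + (-4/3 + I/6) = -5/2 + I/6)
Q(h) = -48 - 12*h (Q(h) = 6*(-2*(4 + h)) = 6*(-8 - 2*h) = -48 - 12*h)
Q(3*(-2 + 5)) - N(13, -1) = (-48 - 36*(-2 + 5)) - (-5/2 + (1/6)*13) = (-48 - 36*3) - (-5/2 + 13/6) = (-48 - 12*9) - 1*(-1/3) = (-48 - 108) + 1/3 = -156 + 1/3 = -467/3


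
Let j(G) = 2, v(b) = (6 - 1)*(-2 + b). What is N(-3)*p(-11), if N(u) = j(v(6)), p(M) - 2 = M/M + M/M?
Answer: 8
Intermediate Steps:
v(b) = -10 + 5*b (v(b) = 5*(-2 + b) = -10 + 5*b)
p(M) = 4 (p(M) = 2 + (M/M + M/M) = 2 + (1 + 1) = 2 + 2 = 4)
N(u) = 2
N(-3)*p(-11) = 2*4 = 8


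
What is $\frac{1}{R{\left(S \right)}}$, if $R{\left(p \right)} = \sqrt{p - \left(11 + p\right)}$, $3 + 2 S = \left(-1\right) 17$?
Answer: $- \frac{i \sqrt{11}}{11} \approx - 0.30151 i$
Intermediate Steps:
$S = -10$ ($S = - \frac{3}{2} + \frac{\left(-1\right) 17}{2} = - \frac{3}{2} + \frac{1}{2} \left(-17\right) = - \frac{3}{2} - \frac{17}{2} = -10$)
$R{\left(p \right)} = i \sqrt{11}$ ($R{\left(p \right)} = \sqrt{-11} = i \sqrt{11}$)
$\frac{1}{R{\left(S \right)}} = \frac{1}{i \sqrt{11}} = - \frac{i \sqrt{11}}{11}$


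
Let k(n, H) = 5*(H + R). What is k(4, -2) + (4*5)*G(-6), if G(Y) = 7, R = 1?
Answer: 135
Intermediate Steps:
k(n, H) = 5 + 5*H (k(n, H) = 5*(H + 1) = 5*(1 + H) = 5 + 5*H)
k(4, -2) + (4*5)*G(-6) = (5 + 5*(-2)) + (4*5)*7 = (5 - 10) + 20*7 = -5 + 140 = 135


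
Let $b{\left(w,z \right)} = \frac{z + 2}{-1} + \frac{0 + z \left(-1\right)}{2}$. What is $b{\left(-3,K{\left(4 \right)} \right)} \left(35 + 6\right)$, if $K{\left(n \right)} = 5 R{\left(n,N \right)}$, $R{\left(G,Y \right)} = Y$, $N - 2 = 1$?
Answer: $- \frac{2009}{2} \approx -1004.5$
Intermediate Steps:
$N = 3$ ($N = 2 + 1 = 3$)
$K{\left(n \right)} = 15$ ($K{\left(n \right)} = 5 \cdot 3 = 15$)
$b{\left(w,z \right)} = -2 - \frac{3 z}{2}$ ($b{\left(w,z \right)} = \left(2 + z\right) \left(-1\right) + \left(0 - z\right) \frac{1}{2} = \left(-2 - z\right) + - z \frac{1}{2} = \left(-2 - z\right) - \frac{z}{2} = -2 - \frac{3 z}{2}$)
$b{\left(-3,K{\left(4 \right)} \right)} \left(35 + 6\right) = \left(-2 - \frac{45}{2}\right) \left(35 + 6\right) = \left(-2 - \frac{45}{2}\right) 41 = \left(- \frac{49}{2}\right) 41 = - \frac{2009}{2}$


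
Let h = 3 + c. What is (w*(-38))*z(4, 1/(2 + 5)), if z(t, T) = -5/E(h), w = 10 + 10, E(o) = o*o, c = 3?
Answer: 950/9 ≈ 105.56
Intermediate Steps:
h = 6 (h = 3 + 3 = 6)
E(o) = o**2
w = 20
z(t, T) = -5/36 (z(t, T) = -5/(6**2) = -5/36)
(w*(-38))*z(4, 1/(2 + 5)) = (20*(-38))*(-5/36) = -760*(-5/36) = 950/9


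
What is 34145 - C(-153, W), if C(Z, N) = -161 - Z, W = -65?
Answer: 34153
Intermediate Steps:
34145 - C(-153, W) = 34145 - (-161 - 1*(-153)) = 34145 - (-161 + 153) = 34145 - 1*(-8) = 34145 + 8 = 34153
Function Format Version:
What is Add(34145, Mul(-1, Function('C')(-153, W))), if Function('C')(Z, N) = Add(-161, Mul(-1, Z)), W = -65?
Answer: 34153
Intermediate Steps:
Add(34145, Mul(-1, Function('C')(-153, W))) = Add(34145, Mul(-1, Add(-161, Mul(-1, -153)))) = Add(34145, Mul(-1, Add(-161, 153))) = Add(34145, Mul(-1, -8)) = Add(34145, 8) = 34153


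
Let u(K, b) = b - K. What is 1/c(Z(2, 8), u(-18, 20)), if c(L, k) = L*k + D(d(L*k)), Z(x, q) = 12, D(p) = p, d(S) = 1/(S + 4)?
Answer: 460/209761 ≈ 0.0021930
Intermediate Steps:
d(S) = 1/(4 + S)
c(L, k) = 1/(4 + L*k) + L*k (c(L, k) = L*k + 1/(4 + L*k) = 1/(4 + L*k) + L*k)
1/c(Z(2, 8), u(-18, 20)) = 1/((1 + 12*(20 - 1*(-18))*(4 + 12*(20 - 1*(-18))))/(4 + 12*(20 - 1*(-18)))) = 1/((1 + 12*(20 + 18)*(4 + 12*(20 + 18)))/(4 + 12*(20 + 18))) = 1/((1 + 12*38*(4 + 12*38))/(4 + 12*38)) = 1/((1 + 12*38*(4 + 456))/(4 + 456)) = 1/((1 + 12*38*460)/460) = 1/((1 + 209760)/460) = 1/((1/460)*209761) = 1/(209761/460) = 460/209761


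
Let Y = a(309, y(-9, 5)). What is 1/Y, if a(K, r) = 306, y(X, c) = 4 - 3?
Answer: 1/306 ≈ 0.0032680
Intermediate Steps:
y(X, c) = 1
Y = 306
1/Y = 1/306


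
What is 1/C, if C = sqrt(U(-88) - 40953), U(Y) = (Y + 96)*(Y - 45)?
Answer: -I*sqrt(42017)/42017 ≈ -0.0048785*I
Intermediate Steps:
U(Y) = (-45 + Y)*(96 + Y) (U(Y) = (96 + Y)*(-45 + Y) = (-45 + Y)*(96 + Y))
C = I*sqrt(42017) (C = sqrt((-4320 + (-88)**2 + 51*(-88)) - 40953) = sqrt((-4320 + 7744 - 4488) - 40953) = sqrt(-1064 - 40953) = sqrt(-42017) = I*sqrt(42017) ≈ 204.98*I)
1/C = 1/(I*sqrt(42017)) = -I*sqrt(42017)/42017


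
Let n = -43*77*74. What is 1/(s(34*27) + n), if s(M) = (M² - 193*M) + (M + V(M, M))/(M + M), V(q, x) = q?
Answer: 1/420537 ≈ 2.3779e-6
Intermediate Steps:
s(M) = 1 + M² - 193*M (s(M) = (M² - 193*M) + (M + M)/(M + M) = (M² - 193*M) + (2*M)/((2*M)) = (M² - 193*M) + (2*M)*(1/(2*M)) = (M² - 193*M) + 1 = 1 + M² - 193*M)
n = -245014 (n = -3311*74 = -245014)
1/(s(34*27) + n) = 1/((1 + (34*27)² - 6562*27) - 245014) = 1/((1 + 918² - 193*918) - 245014) = 1/((1 + 842724 - 177174) - 245014) = 1/(665551 - 245014) = 1/420537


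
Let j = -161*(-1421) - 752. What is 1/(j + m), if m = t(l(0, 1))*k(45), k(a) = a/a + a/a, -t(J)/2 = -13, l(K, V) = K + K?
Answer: 1/228081 ≈ 4.3844e-6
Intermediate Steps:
l(K, V) = 2*K
t(J) = 26 (t(J) = -2*(-13) = 26)
k(a) = 2 (k(a) = 1 + 1 = 2)
m = 52 (m = 26*2 = 52)
j = 228029 (j = 228781 - 752 = 228029)
1/(j + m) = 1/(228029 + 52) = 1/228081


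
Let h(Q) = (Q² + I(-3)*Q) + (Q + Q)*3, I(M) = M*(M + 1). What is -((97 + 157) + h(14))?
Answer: -618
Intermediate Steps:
I(M) = M*(1 + M)
h(Q) = Q² + 12*Q (h(Q) = (Q² + (-3*(1 - 3))*Q) + (Q + Q)*3 = (Q² + (-3*(-2))*Q) + (2*Q)*3 = (Q² + 6*Q) + 6*Q = Q² + 12*Q)
-((97 + 157) + h(14)) = -((97 + 157) + 14*(12 + 14)) = -(254 + 14*26) = -(254 + 364) = -1*618 = -618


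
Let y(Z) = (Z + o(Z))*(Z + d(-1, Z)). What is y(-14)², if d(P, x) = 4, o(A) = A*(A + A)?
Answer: 14288400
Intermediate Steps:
o(A) = 2*A² (o(A) = A*(2*A) = 2*A²)
y(Z) = (4 + Z)*(Z + 2*Z²) (y(Z) = (Z + 2*Z²)*(Z + 4) = (Z + 2*Z²)*(4 + Z) = (4 + Z)*(Z + 2*Z²))
y(-14)² = (-14*(4 + 2*(-14)² + 9*(-14)))² = (-14*(4 + 2*196 - 126))² = (-14*(4 + 392 - 126))² = (-14*270)² = (-3780)² = 14288400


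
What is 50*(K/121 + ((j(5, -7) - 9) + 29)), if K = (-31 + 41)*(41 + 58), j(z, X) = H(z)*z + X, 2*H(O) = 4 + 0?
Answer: 17150/11 ≈ 1559.1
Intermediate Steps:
H(O) = 2 (H(O) = (4 + 0)/2 = (1/2)*4 = 2)
j(z, X) = X + 2*z (j(z, X) = 2*z + X = X + 2*z)
K = 990 (K = 10*99 = 990)
50*(K/121 + ((j(5, -7) - 9) + 29)) = 50*(990/121 + (((-7 + 2*5) - 9) + 29)) = 50*(990*(1/121) + (((-7 + 10) - 9) + 29)) = 50*(90/11 + ((3 - 9) + 29)) = 50*(90/11 + (-6 + 29)) = 50*(90/11 + 23) = 50*(343/11) = 17150/11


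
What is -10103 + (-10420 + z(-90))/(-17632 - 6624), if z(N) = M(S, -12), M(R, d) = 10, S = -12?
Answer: -122523979/12128 ≈ -10103.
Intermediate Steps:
z(N) = 10
-10103 + (-10420 + z(-90))/(-17632 - 6624) = -10103 + (-10420 + 10)/(-17632 - 6624) = -10103 - 10410/(-24256) = -10103 - 10410*(-1/24256) = -10103 + 5205/12128 = -122523979/12128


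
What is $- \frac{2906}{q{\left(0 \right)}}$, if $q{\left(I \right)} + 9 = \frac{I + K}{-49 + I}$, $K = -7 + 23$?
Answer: $\frac{142394}{457} \approx 311.58$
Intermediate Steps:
$K = 16$
$q{\left(I \right)} = -9 + \frac{16 + I}{-49 + I}$ ($q{\left(I \right)} = -9 + \frac{I + 16}{-49 + I} = -9 + \frac{16 + I}{-49 + I}$)
$- \frac{2906}{q{\left(0 \right)}} = - \frac{2906}{\frac{1}{-49 + 0} \left(457 - 0\right)} = - \frac{2906}{\frac{1}{-49} \left(457 + 0\right)} = - \frac{2906}{\left(- \frac{1}{49}\right) 457} = - \frac{2906}{- \frac{457}{49}} = \left(-2906\right) \left(- \frac{49}{457}\right) = \frac{142394}{457}$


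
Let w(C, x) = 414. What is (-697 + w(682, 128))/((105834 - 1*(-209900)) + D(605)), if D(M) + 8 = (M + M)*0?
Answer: -283/315726 ≈ -0.00089635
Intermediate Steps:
D(M) = -8 (D(M) = -8 + (M + M)*0 = -8 + (2*M)*0 = -8 + 0 = -8)
(-697 + w(682, 128))/((105834 - 1*(-209900)) + D(605)) = (-697 + 414)/((105834 - 1*(-209900)) - 8) = -283/((105834 + 209900) - 8) = -283/(315734 - 8) = -283/315726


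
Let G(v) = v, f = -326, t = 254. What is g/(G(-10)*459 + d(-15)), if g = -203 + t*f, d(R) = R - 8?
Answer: 83007/4613 ≈ 17.994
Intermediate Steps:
d(R) = -8 + R
g = -83007 (g = -203 + 254*(-326) = -203 - 82804 = -83007)
g/(G(-10)*459 + d(-15)) = -83007/(-10*459 + (-8 - 15)) = -83007/(-4590 - 23) = -83007/(-4613) = -83007*(-1/4613) = 83007/4613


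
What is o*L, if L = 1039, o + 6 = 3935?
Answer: 4082231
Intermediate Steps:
o = 3929 (o = -6 + 3935 = 3929)
o*L = 3929*1039 = 4082231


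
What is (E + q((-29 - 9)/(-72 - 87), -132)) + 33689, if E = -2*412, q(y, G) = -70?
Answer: 32795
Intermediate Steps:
E = -824
(E + q((-29 - 9)/(-72 - 87), -132)) + 33689 = (-824 - 70) + 33689 = -894 + 33689 = 32795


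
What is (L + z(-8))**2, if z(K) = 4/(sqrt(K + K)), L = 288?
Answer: (288 - I)**2 ≈ 82943.0 - 576.0*I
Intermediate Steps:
z(K) = 2*sqrt(2)/sqrt(K) (z(K) = 4/(sqrt(2*K)) = 4/((sqrt(2)*sqrt(K))) = 4*(sqrt(2)/(2*sqrt(K))) = 2*sqrt(2)/sqrt(K))
(L + z(-8))**2 = (288 + 2*sqrt(2)/sqrt(-8))**2 = (288 + 2*sqrt(2)*(-I*sqrt(2)/4))**2 = (288 - I)**2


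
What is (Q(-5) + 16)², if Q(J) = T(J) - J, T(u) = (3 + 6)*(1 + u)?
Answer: 225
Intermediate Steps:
T(u) = 9 + 9*u (T(u) = 9*(1 + u) = 9 + 9*u)
Q(J) = 9 + 8*J (Q(J) = (9 + 9*J) - J = 9 + 8*J)
(Q(-5) + 16)² = ((9 + 8*(-5)) + 16)² = ((9 - 40) + 16)² = (-31 + 16)² = (-15)² = 225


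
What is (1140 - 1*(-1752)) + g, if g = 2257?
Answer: 5149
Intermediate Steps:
(1140 - 1*(-1752)) + g = (1140 - 1*(-1752)) + 2257 = (1140 + 1752) + 2257 = 2892 + 2257 = 5149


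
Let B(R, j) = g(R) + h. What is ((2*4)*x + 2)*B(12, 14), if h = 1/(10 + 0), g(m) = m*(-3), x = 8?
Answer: -11847/5 ≈ -2369.4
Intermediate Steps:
g(m) = -3*m
h = 1/10 ≈ 0.10000
B(R, j) = 1/10 - 3*R (B(R, j) = -3*R + 1/10 = 1/10 - 3*R)
((2*4)*x + 2)*B(12, 14) = ((2*4)*8 + 2)*(1/10 - 3*12) = (8*8 + 2)*(1/10 - 36) = (64 + 2)*(-359/10) = 66*(-359/10) = -11847/5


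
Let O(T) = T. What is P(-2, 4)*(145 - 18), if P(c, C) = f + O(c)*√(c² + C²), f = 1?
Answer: 127 - 508*√5 ≈ -1008.9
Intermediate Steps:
P(c, C) = 1 + c*√(C² + c²) (P(c, C) = 1 + c*√(c² + C²) = 1 + c*√(C² + c²))
P(-2, 4)*(145 - 18) = (1 - 2*√(4² + (-2)²))*(145 - 18) = (1 - 2*√(16 + 4))*127 = (1 - 4*√5)*127 = 127 - 508*√5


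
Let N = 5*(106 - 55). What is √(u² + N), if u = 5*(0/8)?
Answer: √255 ≈ 15.969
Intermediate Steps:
N = 255 (N = 5*51 = 255)
u = 0 (u = 5*(0*(⅛)) = 5*0 = 0)
√(u² + N) = √(0² + 255) = √(0 + 255) = √255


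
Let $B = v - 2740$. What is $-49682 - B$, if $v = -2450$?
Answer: $-44492$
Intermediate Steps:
$B = -5190$ ($B = -2450 - 2740 = -5190$)
$-49682 - B = -49682 - -5190 = -49682 + 5190 = -44492$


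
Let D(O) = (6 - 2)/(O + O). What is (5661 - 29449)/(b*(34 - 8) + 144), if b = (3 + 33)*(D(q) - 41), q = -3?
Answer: 5947/9714 ≈ 0.61221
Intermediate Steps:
D(O) = 2/O (D(O) = 4/((2*O)) = 4*(1/(2*O)) = 2/O)
b = -1500 (b = (3 + 33)*(2/(-3) - 41) = 36*(2*(-⅓) - 41) = 36*(-⅔ - 41) = 36*(-125/3) = -1500)
(5661 - 29449)/(b*(34 - 8) + 144) = (5661 - 29449)/(-1500*(34 - 8) + 144) = -23788/(-1500*26 + 144) = -23788/(-39000 + 144) = -23788/(-38856) = -23788*(-1/38856) = 5947/9714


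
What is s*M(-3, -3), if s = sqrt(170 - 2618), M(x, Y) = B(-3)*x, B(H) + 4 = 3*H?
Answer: 468*I*sqrt(17) ≈ 1929.6*I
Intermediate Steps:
B(H) = -4 + 3*H
M(x, Y) = -13*x (M(x, Y) = (-4 + 3*(-3))*x = (-4 - 9)*x = -13*x)
s = 12*I*sqrt(17) (s = sqrt(-2448) = 12*I*sqrt(17) ≈ 49.477*I)
s*M(-3, -3) = (12*I*sqrt(17))*(-13*(-3)) = (12*I*sqrt(17))*39 = 468*I*sqrt(17)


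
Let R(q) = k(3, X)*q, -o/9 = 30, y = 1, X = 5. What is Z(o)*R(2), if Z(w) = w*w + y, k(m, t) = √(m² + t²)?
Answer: 145802*√34 ≈ 8.5016e+5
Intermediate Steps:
o = -270 (o = -9*30 = -270)
R(q) = q*√34 (R(q) = √(3² + 5²)*q = √(9 + 25)*q = √34*q = q*√34)
Z(w) = 1 + w² (Z(w) = w*w + 1 = w² + 1 = 1 + w²)
Z(o)*R(2) = (1 + (-270)²)*(2*√34) = (1 + 72900)*(2*√34) = 72901*(2*√34) = 145802*√34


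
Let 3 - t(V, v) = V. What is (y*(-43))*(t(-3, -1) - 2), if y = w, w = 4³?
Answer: -11008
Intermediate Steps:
w = 64
t(V, v) = 3 - V
y = 64
(y*(-43))*(t(-3, -1) - 2) = (64*(-43))*((3 - 1*(-3)) - 2) = -2752*((3 + 3) - 2) = -2752*(6 - 2) = -2752*4 = -11008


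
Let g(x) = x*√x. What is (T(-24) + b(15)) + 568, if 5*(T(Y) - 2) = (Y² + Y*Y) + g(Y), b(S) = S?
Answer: 4077/5 - 48*I*√6/5 ≈ 815.4 - 23.515*I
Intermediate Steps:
g(x) = x^(3/2)
T(Y) = 2 + Y^(3/2)/5 + 2*Y²/5 (T(Y) = 2 + ((Y² + Y*Y) + Y^(3/2))/5 = 2 + ((Y² + Y²) + Y^(3/2))/5 = 2 + (2*Y² + Y^(3/2))/5 = 2 + (Y^(3/2) + 2*Y²)/5 = 2 + (Y^(3/2)/5 + 2*Y²/5) = 2 + Y^(3/2)/5 + 2*Y²/5)
(T(-24) + b(15)) + 568 = ((2 + (-24)^(3/2)/5 + (⅖)*(-24)²) + 15) + 568 = ((2 + (-48*I*√6)/5 + (⅖)*576) + 15) + 568 = ((2 - 48*I*√6/5 + 1152/5) + 15) + 568 = ((1162/5 - 48*I*√6/5) + 15) + 568 = (1237/5 - 48*I*√6/5) + 568 = 4077/5 - 48*I*√6/5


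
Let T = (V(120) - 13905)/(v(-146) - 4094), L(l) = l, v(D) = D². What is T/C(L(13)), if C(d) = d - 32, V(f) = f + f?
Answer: 13665/327218 ≈ 0.041761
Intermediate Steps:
V(f) = 2*f
C(d) = -32 + d
T = -13665/17222 (T = (2*120 - 13905)/((-146)² - 4094) = (240 - 13905)/(21316 - 4094) = -13665/17222 ≈ -0.79346)
T/C(L(13)) = -13665/(17222*(-32 + 13)) = -13665/17222/(-19) = -13665/17222*(-1/19) = 13665/327218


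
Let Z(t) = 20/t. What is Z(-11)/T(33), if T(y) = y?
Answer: -20/363 ≈ -0.055096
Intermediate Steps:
Z(-11)/T(33) = (20/(-11))/33 = (20*(-1/11))*(1/33) = -20/11*1/33 = -20/363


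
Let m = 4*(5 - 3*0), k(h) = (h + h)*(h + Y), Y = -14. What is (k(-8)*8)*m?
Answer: 56320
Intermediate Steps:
k(h) = 2*h*(-14 + h) (k(h) = (h + h)*(h - 14) = (2*h)*(-14 + h) = 2*h*(-14 + h))
m = 20 (m = 4*(5 + 0) = 4*5 = 20)
(k(-8)*8)*m = ((2*(-8)*(-14 - 8))*8)*20 = ((2*(-8)*(-22))*8)*20 = (352*8)*20 = 2816*20 = 56320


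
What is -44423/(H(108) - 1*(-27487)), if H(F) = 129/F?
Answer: -1599228/989575 ≈ -1.6161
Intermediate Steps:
-44423/(H(108) - 1*(-27487)) = -44423/(129/108 - 1*(-27487)) = -44423/(129*(1/108) + 27487) = -44423/(43/36 + 27487) = -44423/989575/36 = -44423*36/989575 = -1599228/989575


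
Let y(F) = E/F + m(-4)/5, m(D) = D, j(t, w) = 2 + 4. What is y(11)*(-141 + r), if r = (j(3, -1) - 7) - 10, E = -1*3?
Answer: 8968/55 ≈ 163.05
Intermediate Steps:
j(t, w) = 6
E = -3
r = -11 (r = (6 - 7) - 10 = -1 - 10 = -11)
y(F) = -⅘ - 3/F (y(F) = -3/F - 4/5 = -3/F - 4*⅕ = -3/F - ⅘ = -⅘ - 3/F)
y(11)*(-141 + r) = (-⅘ - 3/11)*(-141 - 11) = (-⅘ - 3*1/11)*(-152) = (-⅘ - 3/11)*(-152) = -59/55*(-152) = 8968/55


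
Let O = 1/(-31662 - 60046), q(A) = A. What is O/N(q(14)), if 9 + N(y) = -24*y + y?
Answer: 1/30355348 ≈ 3.2943e-8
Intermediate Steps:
O = -1/91708 (O = 1/(-91708) = -1/91708 ≈ -1.0904e-5)
N(y) = -9 - 23*y (N(y) = -9 + (-24*y + y) = -9 - 23*y)
O/N(q(14)) = -1/(91708*(-9 - 23*14)) = -1/(91708*(-9 - 322)) = -1/91708/(-331) = -1/91708*(-1/331) = 1/30355348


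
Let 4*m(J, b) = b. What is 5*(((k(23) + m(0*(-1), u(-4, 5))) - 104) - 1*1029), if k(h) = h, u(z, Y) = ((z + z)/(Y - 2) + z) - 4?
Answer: -16690/3 ≈ -5563.3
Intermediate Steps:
u(z, Y) = -4 + z + 2*z/(-2 + Y) (u(z, Y) = ((2*z)/(-2 + Y) + z) - 4 = (2*z/(-2 + Y) + z) - 4 = (z + 2*z/(-2 + Y)) - 4 = -4 + z + 2*z/(-2 + Y))
m(J, b) = b/4
5*(((k(23) + m(0*(-1), u(-4, 5))) - 104) - 1*1029) = 5*(((23 + ((8 - 4*5 + 5*(-4))/(-2 + 5))/4) - 104) - 1*1029) = 5*(((23 + ((8 - 20 - 20)/3)/4) - 104) - 1029) = 5*(((23 + ((⅓)*(-32))/4) - 104) - 1029) = 5*(((23 + (¼)*(-32/3)) - 104) - 1029) = 5*(((23 - 8/3) - 104) - 1029) = 5*((61/3 - 104) - 1029) = 5*(-251/3 - 1029) = 5*(-3338/3) = -16690/3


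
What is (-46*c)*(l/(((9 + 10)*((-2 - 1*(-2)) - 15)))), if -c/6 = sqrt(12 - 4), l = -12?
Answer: 2208*sqrt(2)/95 ≈ 32.869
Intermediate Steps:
c = -12*sqrt(2) (c = -6*sqrt(12 - 4) = -12*sqrt(2) ≈ -16.971)
(-46*c)*(l/(((9 + 10)*((-2 - 1*(-2)) - 15)))) = (-(-552)*sqrt(2))*(-12*1/((9 + 10)*((-2 - 1*(-2)) - 15))) = (552*sqrt(2))*(-12*1/(19*((-2 + 2) - 15))) = (552*sqrt(2))*(-12*1/(19*(0 - 15))) = (552*sqrt(2))*(-12/(19*(-15))) = (552*sqrt(2))*(-12/(-285)) = (552*sqrt(2))*(-12*(-1/285)) = (552*sqrt(2))*(4/95) = 2208*sqrt(2)/95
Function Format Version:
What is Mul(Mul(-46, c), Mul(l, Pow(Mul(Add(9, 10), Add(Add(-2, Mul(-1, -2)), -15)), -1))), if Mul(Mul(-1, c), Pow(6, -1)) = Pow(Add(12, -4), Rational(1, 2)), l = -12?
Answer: Mul(Rational(2208, 95), Pow(2, Rational(1, 2))) ≈ 32.869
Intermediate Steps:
c = Mul(-12, Pow(2, Rational(1, 2))) (c = Mul(-6, Pow(Add(12, -4), Rational(1, 2))) = Mul(-6, Pow(8, Rational(1, 2))) = Mul(-6, Mul(2, Pow(2, Rational(1, 2)))) = Mul(-12, Pow(2, Rational(1, 2))) ≈ -16.971)
Mul(Mul(-46, c), Mul(l, Pow(Mul(Add(9, 10), Add(Add(-2, Mul(-1, -2)), -15)), -1))) = Mul(Mul(-46, Mul(-12, Pow(2, Rational(1, 2)))), Mul(-12, Pow(Mul(Add(9, 10), Add(Add(-2, Mul(-1, -2)), -15)), -1))) = Mul(Mul(552, Pow(2, Rational(1, 2))), Mul(-12, Pow(Mul(19, Add(Add(-2, 2), -15)), -1))) = Mul(Mul(552, Pow(2, Rational(1, 2))), Mul(-12, Pow(Mul(19, Add(0, -15)), -1))) = Mul(Mul(552, Pow(2, Rational(1, 2))), Mul(-12, Pow(Mul(19, -15), -1))) = Mul(Mul(552, Pow(2, Rational(1, 2))), Mul(-12, Pow(-285, -1))) = Mul(Mul(552, Pow(2, Rational(1, 2))), Mul(-12, Rational(-1, 285))) = Mul(Mul(552, Pow(2, Rational(1, 2))), Rational(4, 95)) = Mul(Rational(2208, 95), Pow(2, Rational(1, 2)))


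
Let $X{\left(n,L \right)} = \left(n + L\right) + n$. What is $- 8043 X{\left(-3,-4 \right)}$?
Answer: $80430$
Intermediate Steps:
$X{\left(n,L \right)} = L + 2 n$ ($X{\left(n,L \right)} = \left(L + n\right) + n = L + 2 n$)
$- 8043 X{\left(-3,-4 \right)} = - 8043 \left(-4 + 2 \left(-3\right)\right) = - 8043 \left(-4 - 6\right) = \left(-8043\right) \left(-10\right) = 80430$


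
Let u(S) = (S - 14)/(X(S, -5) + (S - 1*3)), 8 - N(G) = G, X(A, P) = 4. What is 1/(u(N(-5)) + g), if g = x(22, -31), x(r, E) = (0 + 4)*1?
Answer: 14/55 ≈ 0.25455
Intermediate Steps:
N(G) = 8 - G
x(r, E) = 4 (x(r, E) = 4*1 = 4)
g = 4
u(S) = (-14 + S)/(1 + S) (u(S) = (S - 14)/(4 + (S - 1*3)) = (-14 + S)/(4 + (S - 3)) = (-14 + S)/(4 + (-3 + S)) = (-14 + S)/(1 + S))
1/(u(N(-5)) + g) = 1/((-14 + (8 - 1*(-5)))/(1 + (8 - 1*(-5))) + 4) = 1/((-14 + (8 + 5))/(1 + (8 + 5)) + 4) = 1/((-14 + 13)/(1 + 13) + 4) = 1/(-1/14 + 4) = 1/(55/14) = 14/55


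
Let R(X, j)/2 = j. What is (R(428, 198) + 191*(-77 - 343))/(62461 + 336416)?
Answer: -26608/132959 ≈ -0.20012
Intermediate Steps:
R(X, j) = 2*j
(R(428, 198) + 191*(-77 - 343))/(62461 + 336416) = (2*198 + 191*(-77 - 343))/(62461 + 336416) = (396 + 191*(-420))/398877 = (396 - 80220)*(1/398877) = -79824*1/398877 = -26608/132959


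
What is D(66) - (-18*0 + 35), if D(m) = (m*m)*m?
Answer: 287461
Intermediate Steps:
D(m) = m**3 (D(m) = m**2*m = m**3)
D(66) - (-18*0 + 35) = 66**3 - (-18*0 + 35) = 287496 - (0 + 35) = 287496 - 1*35 = 287496 - 35 = 287461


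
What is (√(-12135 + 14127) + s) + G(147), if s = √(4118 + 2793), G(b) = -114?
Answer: -114 + √6911 + 2*√498 ≈ 13.764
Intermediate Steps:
s = √6911 ≈ 83.132
(√(-12135 + 14127) + s) + G(147) = (√(-12135 + 14127) + √6911) - 114 = (√1992 + √6911) - 114 = (2*√498 + √6911) - 114 = (√6911 + 2*√498) - 114 = -114 + √6911 + 2*√498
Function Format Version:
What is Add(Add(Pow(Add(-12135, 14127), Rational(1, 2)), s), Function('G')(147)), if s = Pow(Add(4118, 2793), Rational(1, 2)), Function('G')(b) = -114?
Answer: Add(-114, Pow(6911, Rational(1, 2)), Mul(2, Pow(498, Rational(1, 2)))) ≈ 13.764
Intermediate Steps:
s = Pow(6911, Rational(1, 2)) ≈ 83.132
Add(Add(Pow(Add(-12135, 14127), Rational(1, 2)), s), Function('G')(147)) = Add(Add(Pow(Add(-12135, 14127), Rational(1, 2)), Pow(6911, Rational(1, 2))), -114) = Add(Add(Pow(1992, Rational(1, 2)), Pow(6911, Rational(1, 2))), -114) = Add(Add(Mul(2, Pow(498, Rational(1, 2))), Pow(6911, Rational(1, 2))), -114) = Add(Add(Pow(6911, Rational(1, 2)), Mul(2, Pow(498, Rational(1, 2)))), -114) = Add(-114, Pow(6911, Rational(1, 2)), Mul(2, Pow(498, Rational(1, 2))))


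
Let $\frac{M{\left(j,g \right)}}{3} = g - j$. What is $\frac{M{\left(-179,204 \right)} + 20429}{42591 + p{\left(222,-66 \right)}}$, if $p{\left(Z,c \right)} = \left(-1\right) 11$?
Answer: $\frac{10789}{21290} \approx 0.50676$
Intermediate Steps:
$M{\left(j,g \right)} = - 3 j + 3 g$ ($M{\left(j,g \right)} = 3 \left(g - j\right) = - 3 j + 3 g$)
$p{\left(Z,c \right)} = -11$
$\frac{M{\left(-179,204 \right)} + 20429}{42591 + p{\left(222,-66 \right)}} = \frac{\left(\left(-3\right) \left(-179\right) + 3 \cdot 204\right) + 20429}{42591 - 11} = \frac{\left(537 + 612\right) + 20429}{42580} = \left(1149 + 20429\right) \frac{1}{42580} = 21578 \cdot \frac{1}{42580} = \frac{10789}{21290}$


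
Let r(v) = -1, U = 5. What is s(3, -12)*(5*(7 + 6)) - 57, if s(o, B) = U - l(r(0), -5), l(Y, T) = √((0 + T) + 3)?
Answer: 268 - 65*I*√2 ≈ 268.0 - 91.924*I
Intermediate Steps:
l(Y, T) = √(3 + T) (l(Y, T) = √(T + 3) = √(3 + T))
s(o, B) = 5 - I*√2 (s(o, B) = 5 - √(3 - 5) = 5 - √(-2) = 5 - I*√2)
s(3, -12)*(5*(7 + 6)) - 57 = (5 - I*√2)*(5*(7 + 6)) - 57 = (5 - I*√2)*(5*13) - 57 = (5 - I*√2)*65 - 57 = (325 - 65*I*√2) - 57 = 268 - 65*I*√2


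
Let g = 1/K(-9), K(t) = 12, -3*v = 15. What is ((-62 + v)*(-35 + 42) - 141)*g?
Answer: -305/6 ≈ -50.833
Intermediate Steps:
v = -5 (v = -1/3*15 = -5)
g = 1/12 ≈ 0.083333
((-62 + v)*(-35 + 42) - 141)*g = ((-62 - 5)*(-35 + 42) - 141)*(1/12) = (-67*7 - 141)*(1/12) = (-469 - 141)*(1/12) = -610*1/12 = -305/6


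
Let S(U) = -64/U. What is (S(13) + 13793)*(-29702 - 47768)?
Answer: -13886110150/13 ≈ -1.0682e+9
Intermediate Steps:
(S(13) + 13793)*(-29702 - 47768) = (-64/13 + 13793)*(-29702 - 47768) = (-64*1/13 + 13793)*(-77470) = (-64/13 + 13793)*(-77470) = (179245/13)*(-77470) = -13886110150/13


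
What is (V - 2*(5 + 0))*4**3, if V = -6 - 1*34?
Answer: -3200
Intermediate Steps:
V = -40 (V = -6 - 34 = -40)
(V - 2*(5 + 0))*4**3 = (-40 - 2*(5 + 0))*4**3 = (-40 - 2*5)*64 = (-40 - 10)*64 = -50*64 = -3200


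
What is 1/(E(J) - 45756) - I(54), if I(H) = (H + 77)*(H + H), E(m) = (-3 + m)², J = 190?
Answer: -152614477/10787 ≈ -14148.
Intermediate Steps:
I(H) = 2*H*(77 + H) (I(H) = (77 + H)*(2*H) = 2*H*(77 + H))
1/(E(J) - 45756) - I(54) = 1/((-3 + 190)² - 45756) - 2*54*(77 + 54) = 1/(187² - 45756) - 2*54*131 = 1/(34969 - 45756) - 1*14148 = 1/(-10787) - 14148 = -1/10787 - 14148 = -152614477/10787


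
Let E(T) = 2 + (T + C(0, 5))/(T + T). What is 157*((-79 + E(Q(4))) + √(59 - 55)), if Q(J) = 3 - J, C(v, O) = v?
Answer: -23393/2 ≈ -11697.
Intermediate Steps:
E(T) = 5/2 (E(T) = 2 + (T + 0)/(T + T) = 2 + T/((2*T)) = 2 + T*(1/(2*T)) = 2 + ½ = 5/2)
157*((-79 + E(Q(4))) + √(59 - 55)) = 157*((-79 + 5/2) + √(59 - 55)) = 157*(-153/2 + √4) = 157*(-153/2 + 2) = 157*(-149/2) = -23393/2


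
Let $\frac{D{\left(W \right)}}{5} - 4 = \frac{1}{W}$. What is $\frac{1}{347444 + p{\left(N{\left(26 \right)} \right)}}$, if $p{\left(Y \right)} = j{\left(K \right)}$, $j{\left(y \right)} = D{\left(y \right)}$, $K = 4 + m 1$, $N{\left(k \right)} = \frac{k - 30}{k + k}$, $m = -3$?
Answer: $\frac{1}{347469} \approx 2.878 \cdot 10^{-6}$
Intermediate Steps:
$D{\left(W \right)} = 20 + \frac{5}{W}$
$N{\left(k \right)} = \frac{-30 + k}{2 k}$
$K = 1$ ($K = 4 - 3 = 1$)
$j{\left(y \right)} = 20 + \frac{5}{y}$
$p{\left(Y \right)} = 25$ ($p{\left(Y \right)} = 20 + \frac{5}{1} = 20 + 5 \cdot 1 = 20 + 5 = 25$)
$\frac{1}{347444 + p{\left(N{\left(26 \right)} \right)}} = \frac{1}{347444 + 25} = \frac{1}{347469}$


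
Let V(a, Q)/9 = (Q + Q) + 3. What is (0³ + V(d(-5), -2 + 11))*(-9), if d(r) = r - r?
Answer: -1701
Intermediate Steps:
d(r) = 0
V(a, Q) = 27 + 18*Q (V(a, Q) = 9*((Q + Q) + 3) = 9*(2*Q + 3) = 9*(3 + 2*Q) = 27 + 18*Q)
(0³ + V(d(-5), -2 + 11))*(-9) = (0³ + (27 + 18*(-2 + 11)))*(-9) = (0 + (27 + 18*9))*(-9) = (0 + (27 + 162))*(-9) = (0 + 189)*(-9) = 189*(-9) = -1701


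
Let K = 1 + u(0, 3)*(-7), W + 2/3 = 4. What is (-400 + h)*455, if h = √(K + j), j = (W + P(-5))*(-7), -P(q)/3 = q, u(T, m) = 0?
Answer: -182000 + 455*I*√1146/3 ≈ -1.82e+5 + 5134.3*I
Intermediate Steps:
W = 10/3 (W = -⅔ + 4 = 10/3 ≈ 3.3333)
P(q) = -3*q
j = -385/3 (j = (10/3 - 3*(-5))*(-7) = (10/3 + 15)*(-7) = (55/3)*(-7) = -385/3 ≈ -128.33)
K = 1 (K = 1 + 0*(-7) = 1 + 0 = 1)
h = I*√1146/3 (h = √(1 - 385/3) = √(-382/3) = I*√1146/3 ≈ 11.284*I)
(-400 + h)*455 = (-400 + I*√1146/3)*455 = -182000 + 455*I*√1146/3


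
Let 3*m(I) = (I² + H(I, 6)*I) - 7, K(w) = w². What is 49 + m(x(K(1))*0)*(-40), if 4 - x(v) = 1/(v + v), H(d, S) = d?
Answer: 427/3 ≈ 142.33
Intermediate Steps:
x(v) = 4 - 1/(2*v) (x(v) = 4 - 1/(v + v) = 4 - 1/(2*v))
m(I) = -7/3 + 2*I²/3 (m(I) = ((I² + I*I) - 7)/3 = ((I² + I²) - 7)/3 = (2*I² - 7)/3 = (-7 + 2*I²)/3 = -7/3 + 2*I²/3)
49 + m(x(K(1))*0)*(-40) = 49 + (-7/3 + 2*((4 - 1/(2*(1²)))*0)²/3)*(-40) = 49 + (-7/3 + 2*((4 - ½/1)*0)²/3)*(-40) = 49 + (-7/3 + 2*((4 - ½*1)*0)²/3)*(-40) = 49 + (-7/3 + 2*((4 - ½)*0)²/3)*(-40) = 49 + (-7/3 + 2*((7/2)*0)²/3)*(-40) = 49 + (-7/3 + (⅔)*0²)*(-40) = 49 + (-7/3 + (⅔)*0)*(-40) = 49 + (-7/3 + 0)*(-40) = 49 - 7/3*(-40) = 49 + 280/3 = 427/3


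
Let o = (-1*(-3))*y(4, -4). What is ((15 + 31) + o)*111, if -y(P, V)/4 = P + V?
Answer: 5106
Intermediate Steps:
y(P, V) = -4*P - 4*V (y(P, V) = -4*(P + V) = -4*P - 4*V)
o = 0 (o = (-1*(-3))*(-4*4 - 4*(-4)) = 3*(-16 + 16) = 3*0 = 0)
((15 + 31) + o)*111 = ((15 + 31) + 0)*111 = (46 + 0)*111 = 46*111 = 5106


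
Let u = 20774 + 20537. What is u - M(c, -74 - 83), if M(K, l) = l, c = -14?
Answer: 41468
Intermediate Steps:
u = 41311
u - M(c, -74 - 83) = 41311 - (-74 - 83) = 41311 - 1*(-157) = 41311 + 157 = 41468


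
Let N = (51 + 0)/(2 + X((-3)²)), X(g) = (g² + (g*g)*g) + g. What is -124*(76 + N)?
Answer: -7743428/821 ≈ -9431.7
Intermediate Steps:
X(g) = g + g² + g³ (X(g) = (g² + g²*g) + g = (g² + g³) + g = g + g² + g³)
N = 51/821 (N = (51 + 0)/(2 + (-3)²*(1 + (-3)² + ((-3)²)²)) = 51/(2 + 9*(1 + 9 + 9²)) = 51/(2 + 9*(1 + 9 + 81)) = 51/(2 + 9*91) = 51/(2 + 819) = 51/821 ≈ 0.062119)
-124*(76 + N) = -124*(76 + 51/821) = -124*62447/821 = -7743428/821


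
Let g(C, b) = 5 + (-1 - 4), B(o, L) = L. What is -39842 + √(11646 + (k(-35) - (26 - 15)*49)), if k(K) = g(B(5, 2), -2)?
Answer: -39842 + √11107 ≈ -39737.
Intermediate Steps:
g(C, b) = 0 (g(C, b) = 5 - 5 = 0)
k(K) = 0
-39842 + √(11646 + (k(-35) - (26 - 15)*49)) = -39842 + √(11646 + (0 - (26 - 15)*49)) = -39842 + √(11646 + (0 - 11*49)) = -39842 + √(11646 + (0 - 1*539)) = -39842 + √(11646 + (0 - 539)) = -39842 + √(11646 - 539) = -39842 + √11107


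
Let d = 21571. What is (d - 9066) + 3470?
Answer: 15975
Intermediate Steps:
(d - 9066) + 3470 = (21571 - 9066) + 3470 = 12505 + 3470 = 15975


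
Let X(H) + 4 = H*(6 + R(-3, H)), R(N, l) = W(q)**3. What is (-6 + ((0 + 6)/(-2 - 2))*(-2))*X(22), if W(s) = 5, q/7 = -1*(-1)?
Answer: -8634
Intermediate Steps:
q = 7 (q = 7*(-1*(-1)) = 7*1 = 7)
R(N, l) = 125 (R(N, l) = 5**3 = 125)
X(H) = -4 + 131*H (X(H) = -4 + H*(6 + 125) = -4 + H*131 = -4 + 131*H)
(-6 + ((0 + 6)/(-2 - 2))*(-2))*X(22) = (-6 + ((0 + 6)/(-2 - 2))*(-2))*(-4 + 131*22) = (-6 + (6/(-4))*(-2))*(-4 + 2882) = (-6 + (6*(-1/4))*(-2))*2878 = (-6 - 3/2*(-2))*2878 = (-6 + 3)*2878 = -3*2878 = -8634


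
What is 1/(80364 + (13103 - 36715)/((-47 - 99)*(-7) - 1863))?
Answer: 841/67609736 ≈ 1.2439e-5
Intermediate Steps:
1/(80364 + (13103 - 36715)/((-47 - 99)*(-7) - 1863)) = 1/(80364 - 23612/(-146*(-7) - 1863)) = 1/(80364 - 23612/(1022 - 1863)) = 1/(80364 - 23612/(-841)) = 1/(80364 - 23612*(-1/841)) = 1/(80364 + 23612/841) = 1/(67609736/841) = 841/67609736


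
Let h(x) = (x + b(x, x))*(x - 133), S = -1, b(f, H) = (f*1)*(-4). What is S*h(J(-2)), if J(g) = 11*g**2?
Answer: -11748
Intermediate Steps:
b(f, H) = -4*f (b(f, H) = f*(-4) = -4*f)
h(x) = -3*x*(-133 + x) (h(x) = (x - 4*x)*(x - 133) = (-3*x)*(-133 + x) = -3*x*(-133 + x))
S*h(J(-2)) = -3*11*(-2)**2*(133 - 11*(-2)**2) = -3*11*4*(133 - 11*4) = -3*44*(133 - 1*44) = -3*44*(133 - 44) = -3*44*89 = -1*11748 = -11748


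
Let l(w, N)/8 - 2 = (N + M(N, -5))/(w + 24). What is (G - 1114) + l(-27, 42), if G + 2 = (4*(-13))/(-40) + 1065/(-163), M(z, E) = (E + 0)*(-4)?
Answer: -6213073/4890 ≈ -1270.6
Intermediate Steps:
M(z, E) = -4*E (M(z, E) = E*(-4) = -4*E)
l(w, N) = 16 + 8*(20 + N)/(24 + w) (l(w, N) = 16 + 8*((N - 4*(-5))/(w + 24)) = 16 + 8*((N + 20)/(24 + w)) = 16 + 8*((20 + N)/(24 + w)) = 16 + 8*(20 + N)/(24 + w))
G = -11791/1630 (G = -2 + ((4*(-13))/(-40) + 1065/(-163)) = -2 + (-52*(-1/40) + 1065*(-1/163)) = -2 + (13/10 - 1065/163) = -2 - 8531/1630 = -11791/1630 ≈ -7.2337)
(G - 1114) + l(-27, 42) = (-11791/1630 - 1114) + 8*(68 + 42 + 2*(-27))/(24 - 27) = -1827611/1630 + 8*(68 + 42 - 54)/(-3) = -1827611/1630 + 8*(-⅓)*56 = -1827611/1630 - 448/3 = -6213073/4890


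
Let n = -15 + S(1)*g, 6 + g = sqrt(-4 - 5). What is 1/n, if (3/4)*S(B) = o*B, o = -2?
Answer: 1/65 + 8*I/65 ≈ 0.015385 + 0.12308*I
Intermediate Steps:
g = -6 + 3*I (g = -6 + sqrt(-4 - 5) = -6 + sqrt(-9) = -6 + 3*I ≈ -6.0 + 3.0*I)
S(B) = -8*B/3 (S(B) = 4*(-2*B)/3 = -8*B/3)
n = 1 - 8*I (n = -15 + (-8/3*1)*(-6 + 3*I) = -15 - 8*(-6 + 3*I)/3 = -15 + (16 - 8*I) = 1 - 8*I ≈ 1.0 - 8.0*I)
1/n = 1/(1 - 8*I) = (1 + 8*I)/65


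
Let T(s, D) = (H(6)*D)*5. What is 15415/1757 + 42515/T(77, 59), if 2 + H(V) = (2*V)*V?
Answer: 11229103/1036630 ≈ 10.832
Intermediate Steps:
H(V) = -2 + 2*V**2 (H(V) = -2 + (2*V)*V = -2 + 2*V**2)
T(s, D) = 350*D (T(s, D) = ((-2 + 2*6**2)*D)*5 = ((-2 + 2*36)*D)*5 = ((-2 + 72)*D)*5 = (70*D)*5 = 350*D)
15415/1757 + 42515/T(77, 59) = 15415/1757 + 42515/((350*59)) = 15415*(1/1757) + 42515/20650 = 15415/1757 + 42515*(1/20650) = 15415/1757 + 8503/4130 = 11229103/1036630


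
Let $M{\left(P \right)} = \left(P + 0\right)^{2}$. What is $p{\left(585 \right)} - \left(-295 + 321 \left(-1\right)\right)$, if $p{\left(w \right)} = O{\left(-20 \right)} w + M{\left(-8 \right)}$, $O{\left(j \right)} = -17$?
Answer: $-9265$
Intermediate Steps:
$M{\left(P \right)} = P^{2}$
$p{\left(w \right)} = 64 - 17 w$ ($p{\left(w \right)} = - 17 w + \left(-8\right)^{2} = - 17 w + 64 = 64 - 17 w$)
$p{\left(585 \right)} - \left(-295 + 321 \left(-1\right)\right) = \left(64 - 9945\right) - \left(-295 + 321 \left(-1\right)\right) = \left(64 - 9945\right) - \left(-295 - 321\right) = -9881 - -616 = -9881 + 616 = -9265$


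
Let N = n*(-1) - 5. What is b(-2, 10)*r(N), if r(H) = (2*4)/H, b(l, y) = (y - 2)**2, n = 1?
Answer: -256/3 ≈ -85.333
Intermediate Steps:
b(l, y) = (-2 + y)**2
N = -6 (N = 1*(-1) - 5 = -1 - 5 = -6)
r(H) = 8/H
b(-2, 10)*r(N) = (-2 + 10)**2*(8/(-6)) = 8**2*(8*(-1/6)) = 64*(-4/3) = -256/3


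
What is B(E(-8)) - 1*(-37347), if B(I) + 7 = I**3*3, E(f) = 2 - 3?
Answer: 37337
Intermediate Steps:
E(f) = -1
B(I) = -7 + 3*I**3 (B(I) = -7 + I**3*3 = -7 + 3*I**3)
B(E(-8)) - 1*(-37347) = (-7 + 3*(-1)**3) - 1*(-37347) = (-7 + 3*(-1)) + 37347 = (-7 - 3) + 37347 = -10 + 37347 = 37337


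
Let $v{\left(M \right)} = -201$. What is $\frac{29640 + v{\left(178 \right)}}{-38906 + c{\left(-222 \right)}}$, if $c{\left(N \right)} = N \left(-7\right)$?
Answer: $- \frac{29439}{37352} \approx -0.78815$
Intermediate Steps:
$c{\left(N \right)} = - 7 N$
$\frac{29640 + v{\left(178 \right)}}{-38906 + c{\left(-222 \right)}} = \frac{29640 - 201}{-38906 - -1554} = \frac{29439}{-38906 + 1554} = \frac{29439}{-37352} = 29439 \left(- \frac{1}{37352}\right) = - \frac{29439}{37352}$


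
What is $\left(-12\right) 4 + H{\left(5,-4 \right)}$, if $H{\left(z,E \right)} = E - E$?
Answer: $-48$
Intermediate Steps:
$H{\left(z,E \right)} = 0$
$\left(-12\right) 4 + H{\left(5,-4 \right)} = \left(-12\right) 4 + 0 = -48 + 0 = -48$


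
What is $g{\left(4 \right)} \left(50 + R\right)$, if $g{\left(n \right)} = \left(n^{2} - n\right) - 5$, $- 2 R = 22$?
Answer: $273$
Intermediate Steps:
$R = -11$ ($R = \left(- \frac{1}{2}\right) 22 = -11$)
$g{\left(n \right)} = -5 + n^{2} - n$
$g{\left(4 \right)} \left(50 + R\right) = \left(-5 + 4^{2} - 4\right) \left(50 - 11\right) = \left(-5 + 16 - 4\right) 39 = 7 \cdot 39 = 273$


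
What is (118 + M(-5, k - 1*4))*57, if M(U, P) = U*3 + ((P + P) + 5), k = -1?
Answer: 5586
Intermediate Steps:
M(U, P) = 5 + 2*P + 3*U (M(U, P) = 3*U + (2*P + 5) = 3*U + (5 + 2*P) = 5 + 2*P + 3*U)
(118 + M(-5, k - 1*4))*57 = (118 + (5 + 2*(-1 - 1*4) + 3*(-5)))*57 = (118 + (5 + 2*(-1 - 4) - 15))*57 = (118 + (5 + 2*(-5) - 15))*57 = (118 + (5 - 10 - 15))*57 = (118 - 20)*57 = 98*57 = 5586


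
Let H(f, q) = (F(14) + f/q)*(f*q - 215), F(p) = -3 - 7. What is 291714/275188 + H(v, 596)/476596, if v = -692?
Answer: 52389557497431/4885467876788 ≈ 10.724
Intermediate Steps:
F(p) = -10
H(f, q) = (-215 + f*q)*(-10 + f/q) (H(f, q) = (-10 + f/q)*(f*q - 215) = (-10 + f/q)*(-215 + f*q) = (-215 + f*q)*(-10 + f/q))
291714/275188 + H(v, 596)/476596 = 291714/275188 + (2150 + (-692)**2 - 215*(-692)/596 - 10*(-692)*596)/476596 = 291714*(1/275188) + (2150 + 478864 - 215*(-692)*1/596 + 4124320)*(1/476596) = 145857/137594 + (2150 + 478864 + 37195/149 + 4124320)*(1/476596) = 145857/137594 + (686231961/149)*(1/476596) = 145857/137594 + 686231961/71012804 = 52389557497431/4885467876788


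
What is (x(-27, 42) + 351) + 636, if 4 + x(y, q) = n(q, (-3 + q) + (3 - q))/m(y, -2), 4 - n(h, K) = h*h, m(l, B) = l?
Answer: 28301/27 ≈ 1048.2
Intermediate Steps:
n(h, K) = 4 - h² (n(h, K) = 4 - h*h = 4 - h²)
x(y, q) = -4 + (4 - q²)/y
(x(-27, 42) + 351) + 636 = ((4 - 1*42² - 4*(-27))/(-27) + 351) + 636 = (-(4 - 1*1764 + 108)/27 + 351) + 636 = (-(4 - 1764 + 108)/27 + 351) + 636 = (-1/27*(-1652) + 351) + 636 = (1652/27 + 351) + 636 = 11129/27 + 636 = 28301/27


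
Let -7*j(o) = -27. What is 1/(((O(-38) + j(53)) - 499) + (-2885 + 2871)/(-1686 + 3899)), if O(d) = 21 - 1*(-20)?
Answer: -15491/7035225 ≈ -0.0022019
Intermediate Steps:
j(o) = 27/7 (j(o) = -⅐*(-27) = 27/7)
O(d) = 41 (O(d) = 21 + 20 = 41)
1/(((O(-38) + j(53)) - 499) + (-2885 + 2871)/(-1686 + 3899)) = 1/(((41 + 27/7) - 499) + (-2885 + 2871)/(-1686 + 3899)) = 1/((314/7 - 499) - 14/2213) = 1/(-3179/7 - 14*1/2213) = 1/(-3179/7 - 14/2213) = 1/(-7035225/15491) = -15491/7035225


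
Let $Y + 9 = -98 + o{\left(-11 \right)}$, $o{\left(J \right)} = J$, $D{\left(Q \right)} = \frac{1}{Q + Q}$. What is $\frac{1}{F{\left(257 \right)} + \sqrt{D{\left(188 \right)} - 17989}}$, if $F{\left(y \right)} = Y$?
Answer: $- \frac{44368}{11999287} - \frac{2 i \sqrt{635803122}}{11999287} \approx -0.0036976 - 0.0042028 i$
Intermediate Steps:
$D{\left(Q \right)} = \frac{1}{2 Q}$
$Y = -118$ ($Y = -9 - 109 = -118$)
$F{\left(y \right)} = -118$
$\frac{1}{F{\left(257 \right)} + \sqrt{D{\left(188 \right)} - 17989}} = \frac{1}{-118 + \sqrt{\frac{1}{2 \cdot 188} - 17989}} = \frac{1}{-118 + \sqrt{\frac{1}{2} \cdot \frac{1}{188} - 17989}} = \frac{1}{-118 + \sqrt{\frac{1}{376} - 17989}} = \frac{1}{-118 + \sqrt{- \frac{6763863}{376}}} = \frac{1}{-118 + \frac{i \sqrt{635803122}}{188}}$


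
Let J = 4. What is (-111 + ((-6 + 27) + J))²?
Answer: 7396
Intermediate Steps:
(-111 + ((-6 + 27) + J))² = (-111 + ((-6 + 27) + 4))² = (-111 + (21 + 4))² = (-111 + 25)² = (-86)² = 7396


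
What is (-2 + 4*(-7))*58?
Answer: -1740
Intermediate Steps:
(-2 + 4*(-7))*58 = (-2 - 28)*58 = -30*58 = -1740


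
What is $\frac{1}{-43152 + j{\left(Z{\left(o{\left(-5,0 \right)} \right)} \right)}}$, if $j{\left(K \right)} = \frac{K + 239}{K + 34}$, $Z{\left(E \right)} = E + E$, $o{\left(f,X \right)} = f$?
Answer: $- \frac{24}{1035419} \approx -2.3179 \cdot 10^{-5}$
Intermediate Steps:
$Z{\left(E \right)} = 2 E$
$j{\left(K \right)} = \frac{239 + K}{34 + K}$
$\frac{1}{-43152 + j{\left(Z{\left(o{\left(-5,0 \right)} \right)} \right)}} = \frac{1}{-43152 + \frac{239 + 2 \left(-5\right)}{34 + 2 \left(-5\right)}} = \frac{1}{-43152 + \frac{239 - 10}{34 - 10}} = \frac{1}{-43152 + \frac{1}{24} \cdot 229} = \frac{1}{-43152 + \frac{229}{24}} = \frac{1}{- \frac{1035419}{24}} = - \frac{24}{1035419}$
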